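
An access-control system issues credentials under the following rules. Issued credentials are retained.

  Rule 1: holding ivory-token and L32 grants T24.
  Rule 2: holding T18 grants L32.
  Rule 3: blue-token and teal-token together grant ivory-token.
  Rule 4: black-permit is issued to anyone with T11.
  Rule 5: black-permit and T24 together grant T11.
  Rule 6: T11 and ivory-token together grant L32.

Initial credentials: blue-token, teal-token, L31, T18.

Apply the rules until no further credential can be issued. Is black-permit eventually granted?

black-permit would need T11 (Rule 4), but T11 is never granted.

No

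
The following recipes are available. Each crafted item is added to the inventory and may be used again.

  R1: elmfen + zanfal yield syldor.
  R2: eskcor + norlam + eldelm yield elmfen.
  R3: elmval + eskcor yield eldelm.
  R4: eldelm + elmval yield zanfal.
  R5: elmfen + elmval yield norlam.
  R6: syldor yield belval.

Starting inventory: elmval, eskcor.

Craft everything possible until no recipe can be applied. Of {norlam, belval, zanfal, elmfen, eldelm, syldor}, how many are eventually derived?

2

elmval + eskcor → eldelm (R3).
Using R4, eldelm and elmval make zanfal.
norlam would need elmfen and elmval (R5), but elmfen is never obtained.
belval would need syldor (R6), but syldor is never obtained.
zanfal: reached.
elmfen would need eskcor, norlam, and eldelm (R2), but norlam is never obtained.
eldelm: reached.
syldor would need elmfen and zanfal (R1), but elmfen is never obtained.
Reached: zanfal and eldelm — 2 of the 6.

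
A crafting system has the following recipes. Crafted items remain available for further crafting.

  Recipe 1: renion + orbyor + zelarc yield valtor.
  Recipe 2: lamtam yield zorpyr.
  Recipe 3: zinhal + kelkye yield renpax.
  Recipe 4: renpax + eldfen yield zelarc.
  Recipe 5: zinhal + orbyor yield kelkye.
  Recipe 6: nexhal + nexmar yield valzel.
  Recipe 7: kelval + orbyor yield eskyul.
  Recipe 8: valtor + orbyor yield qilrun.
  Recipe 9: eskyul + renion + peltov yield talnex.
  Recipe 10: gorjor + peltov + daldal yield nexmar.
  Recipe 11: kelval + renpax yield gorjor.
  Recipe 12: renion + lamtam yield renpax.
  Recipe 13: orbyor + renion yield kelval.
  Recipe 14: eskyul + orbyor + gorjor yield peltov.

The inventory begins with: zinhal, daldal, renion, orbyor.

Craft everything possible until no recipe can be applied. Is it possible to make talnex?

Yes

orbyor + renion → kelval (Recipe 13).
Using Recipe 5, zinhal and orbyor make kelkye.
Using Recipe 7, kelval and orbyor make eskyul.
Using Recipe 3, zinhal and kelkye make renpax.
Using Recipe 11, kelval and renpax make gorjor.
eskyul + orbyor + gorjor → peltov (Recipe 14).
Using Recipe 9, eskyul, renion, and peltov make talnex.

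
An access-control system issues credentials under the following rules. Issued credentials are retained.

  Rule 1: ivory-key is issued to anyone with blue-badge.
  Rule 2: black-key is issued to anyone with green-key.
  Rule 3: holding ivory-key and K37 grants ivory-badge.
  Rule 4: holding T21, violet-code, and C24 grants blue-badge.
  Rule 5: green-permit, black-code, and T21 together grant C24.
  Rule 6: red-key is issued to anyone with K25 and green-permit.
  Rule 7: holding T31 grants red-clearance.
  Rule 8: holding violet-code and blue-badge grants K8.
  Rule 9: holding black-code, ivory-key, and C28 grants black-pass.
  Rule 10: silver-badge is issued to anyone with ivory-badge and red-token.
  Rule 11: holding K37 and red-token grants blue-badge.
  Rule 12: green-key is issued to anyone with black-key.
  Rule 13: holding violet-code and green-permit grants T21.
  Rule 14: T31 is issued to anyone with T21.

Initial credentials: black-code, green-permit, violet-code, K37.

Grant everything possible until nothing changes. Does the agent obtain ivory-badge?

Holding violet-code and green-permit grants T21 (Rule 13).
Holding green-permit, black-code, and T21 grants C24 (Rule 5).
Holding T21, violet-code, and C24 grants blue-badge (Rule 4).
Holding blue-badge grants ivory-key (Rule 1).
Holding ivory-key and K37 grants ivory-badge (Rule 3).

Yes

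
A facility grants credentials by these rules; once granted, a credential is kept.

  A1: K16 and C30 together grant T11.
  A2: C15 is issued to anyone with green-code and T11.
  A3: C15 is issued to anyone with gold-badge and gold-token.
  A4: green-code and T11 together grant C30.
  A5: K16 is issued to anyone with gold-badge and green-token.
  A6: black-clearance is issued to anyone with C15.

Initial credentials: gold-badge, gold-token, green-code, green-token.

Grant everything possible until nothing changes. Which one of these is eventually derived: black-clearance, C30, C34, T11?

black-clearance

Holding gold-badge and gold-token grants C15 (A3).
Holding C15 grants black-clearance (A6).
No rule produces C34, and it is not given. C30 would need green-code and T11 (A4), but T11 is never granted. T11 would need K16 and C30 (A1), but C30 is never granted.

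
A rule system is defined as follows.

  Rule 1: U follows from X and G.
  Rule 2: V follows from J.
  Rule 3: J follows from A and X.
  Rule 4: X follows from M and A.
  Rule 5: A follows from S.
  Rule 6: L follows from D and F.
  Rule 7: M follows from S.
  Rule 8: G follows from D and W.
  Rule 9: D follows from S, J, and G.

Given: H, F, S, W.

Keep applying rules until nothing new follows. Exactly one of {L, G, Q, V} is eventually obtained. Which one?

V

S holds, so M follows (Rule 7).
S holds, so A follows (Rule 5).
From M and A, Rule 4 gives X.
A and X hold, so J follows (Rule 3).
J holds, so V follows (Rule 2).
No rule produces Q, and it is not given. G would need D and W (Rule 8), but D is never established. L would need D and F (Rule 6), but D is never established.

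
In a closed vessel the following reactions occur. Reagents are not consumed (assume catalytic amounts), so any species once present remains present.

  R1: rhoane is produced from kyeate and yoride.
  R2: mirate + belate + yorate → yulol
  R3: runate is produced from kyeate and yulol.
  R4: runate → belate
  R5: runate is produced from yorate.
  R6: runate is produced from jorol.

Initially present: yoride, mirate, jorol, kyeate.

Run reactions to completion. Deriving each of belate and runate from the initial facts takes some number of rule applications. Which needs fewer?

runate

runate: jorol present → runate forms (R6). [1 rule application]
belate: jorol present → runate forms (R6). runate present → belate forms (R4). [2 rule applications]
runate needs fewer.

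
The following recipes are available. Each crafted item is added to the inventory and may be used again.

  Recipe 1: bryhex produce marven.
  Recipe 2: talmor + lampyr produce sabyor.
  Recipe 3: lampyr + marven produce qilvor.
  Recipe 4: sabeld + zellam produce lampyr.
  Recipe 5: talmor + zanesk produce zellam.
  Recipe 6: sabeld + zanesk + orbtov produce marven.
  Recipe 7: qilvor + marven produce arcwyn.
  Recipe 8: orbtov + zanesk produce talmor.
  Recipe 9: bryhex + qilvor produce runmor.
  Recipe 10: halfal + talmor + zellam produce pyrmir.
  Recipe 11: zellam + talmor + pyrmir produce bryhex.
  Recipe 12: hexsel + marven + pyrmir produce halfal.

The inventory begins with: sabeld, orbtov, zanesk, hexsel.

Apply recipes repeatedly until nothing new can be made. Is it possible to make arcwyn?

Yes

sabeld + zanesk + orbtov → marven (Recipe 6).
Using Recipe 8, orbtov and zanesk make talmor.
Using Recipe 5, talmor and zanesk make zellam.
sabeld + zellam → lampyr (Recipe 4).
Using Recipe 3, lampyr and marven make qilvor.
qilvor + marven → arcwyn (Recipe 7).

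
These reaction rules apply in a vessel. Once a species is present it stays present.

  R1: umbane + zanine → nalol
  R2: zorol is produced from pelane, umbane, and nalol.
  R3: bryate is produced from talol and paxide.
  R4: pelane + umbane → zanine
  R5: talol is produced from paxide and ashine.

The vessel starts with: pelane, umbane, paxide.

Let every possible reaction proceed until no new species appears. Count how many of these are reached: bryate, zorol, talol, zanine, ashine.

pelane and umbane present → zanine forms (R4).
umbane and zanine present → nalol forms (R1).
pelane, umbane, and nalol present → zorol forms (R2).
bryate would need talol and paxide (R3), but talol never forms.
zorol: reached.
talol would need paxide and ashine (R5), but ashine never forms.
zanine: reached.
No rule produces ashine, and it is not given.
Reached: zorol and zanine — 2 of the 5.

2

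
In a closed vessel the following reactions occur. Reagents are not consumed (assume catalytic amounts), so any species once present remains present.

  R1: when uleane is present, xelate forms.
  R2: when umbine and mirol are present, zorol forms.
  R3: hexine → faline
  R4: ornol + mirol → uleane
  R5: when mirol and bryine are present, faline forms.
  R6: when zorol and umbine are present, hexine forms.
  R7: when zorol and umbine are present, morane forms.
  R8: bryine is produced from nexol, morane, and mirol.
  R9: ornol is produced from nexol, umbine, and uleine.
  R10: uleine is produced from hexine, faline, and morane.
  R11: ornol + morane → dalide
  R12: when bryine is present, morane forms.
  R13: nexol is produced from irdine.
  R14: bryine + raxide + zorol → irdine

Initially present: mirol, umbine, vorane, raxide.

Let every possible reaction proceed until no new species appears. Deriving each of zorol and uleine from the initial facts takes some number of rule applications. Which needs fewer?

zorol

zorol: umbine and mirol present → zorol forms (R2). [1 rule application]
uleine: umbine and mirol present → zorol forms (R2). zorol and umbine present → hexine forms (R6). zorol and umbine present → morane forms (R7). hexine present → faline forms (R3). hexine, faline, and morane present → uleine forms (R10). [5 rule applications]
zorol needs fewer.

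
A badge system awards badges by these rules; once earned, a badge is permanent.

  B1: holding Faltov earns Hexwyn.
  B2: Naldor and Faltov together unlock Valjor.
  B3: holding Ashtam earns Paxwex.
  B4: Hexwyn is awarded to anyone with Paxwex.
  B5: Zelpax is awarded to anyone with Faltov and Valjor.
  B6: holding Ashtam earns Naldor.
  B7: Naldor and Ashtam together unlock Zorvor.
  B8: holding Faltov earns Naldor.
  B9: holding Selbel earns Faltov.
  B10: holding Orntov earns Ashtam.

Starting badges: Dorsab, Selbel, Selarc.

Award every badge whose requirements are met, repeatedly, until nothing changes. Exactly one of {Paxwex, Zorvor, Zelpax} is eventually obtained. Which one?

Zelpax

With Selbel, Faltov is earned (B9).
With Faltov, Naldor is earned (B8).
With Naldor and Faltov, Valjor is earned (B2).
With Faltov and Valjor, Zelpax is earned (B5).
Zorvor would need Naldor and Ashtam (B7), but Ashtam is never earned. Paxwex would need Ashtam (B3), but Ashtam is never earned.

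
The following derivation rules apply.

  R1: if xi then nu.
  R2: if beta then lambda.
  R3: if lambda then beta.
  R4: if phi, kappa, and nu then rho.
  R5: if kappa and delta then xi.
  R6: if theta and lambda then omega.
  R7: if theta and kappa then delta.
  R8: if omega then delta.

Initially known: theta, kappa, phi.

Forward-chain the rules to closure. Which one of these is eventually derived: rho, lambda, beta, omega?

rho

theta and kappa hold, so delta follows (R7).
From kappa and delta, R5 gives xi.
xi holds, so nu follows (R1).
phi, kappa, and nu hold, so rho follows (R4).
omega would need theta and lambda (R6), but lambda is never established. beta would need lambda (R3), but lambda is never established. lambda would need beta (R2), but beta is never established.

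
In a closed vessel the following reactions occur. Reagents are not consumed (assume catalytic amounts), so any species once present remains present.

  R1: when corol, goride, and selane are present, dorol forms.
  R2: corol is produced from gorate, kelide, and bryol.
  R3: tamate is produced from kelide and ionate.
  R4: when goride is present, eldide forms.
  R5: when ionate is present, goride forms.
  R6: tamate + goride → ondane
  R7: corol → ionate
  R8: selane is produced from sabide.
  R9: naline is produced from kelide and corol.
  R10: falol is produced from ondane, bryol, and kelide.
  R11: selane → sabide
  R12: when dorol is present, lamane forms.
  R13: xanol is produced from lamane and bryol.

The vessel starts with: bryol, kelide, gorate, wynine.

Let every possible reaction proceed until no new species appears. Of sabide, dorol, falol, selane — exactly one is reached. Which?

gorate, kelide, and bryol present → corol forms (R2).
corol present → ionate forms (R7).
kelide and ionate present → tamate forms (R3).
ionate present → goride forms (R5).
tamate and goride present → ondane forms (R6).
ondane, bryol, and kelide present → falol forms (R10).
dorol would need corol, goride, and selane (R1), but selane never forms. selane would need sabide (R8), but sabide never forms. sabide would need selane (R11), but selane never forms.

falol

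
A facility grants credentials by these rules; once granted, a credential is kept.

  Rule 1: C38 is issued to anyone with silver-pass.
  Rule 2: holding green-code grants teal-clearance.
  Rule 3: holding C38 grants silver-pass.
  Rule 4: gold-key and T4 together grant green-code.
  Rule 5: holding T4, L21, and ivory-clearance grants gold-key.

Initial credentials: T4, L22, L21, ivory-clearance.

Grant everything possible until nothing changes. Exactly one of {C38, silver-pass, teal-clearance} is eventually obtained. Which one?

Holding T4, L21, and ivory-clearance grants gold-key (Rule 5).
Holding gold-key and T4 grants green-code (Rule 4).
Holding green-code grants teal-clearance (Rule 2).
silver-pass would need C38 (Rule 3), but C38 is never granted. C38 would need silver-pass (Rule 1), but silver-pass is never granted.

teal-clearance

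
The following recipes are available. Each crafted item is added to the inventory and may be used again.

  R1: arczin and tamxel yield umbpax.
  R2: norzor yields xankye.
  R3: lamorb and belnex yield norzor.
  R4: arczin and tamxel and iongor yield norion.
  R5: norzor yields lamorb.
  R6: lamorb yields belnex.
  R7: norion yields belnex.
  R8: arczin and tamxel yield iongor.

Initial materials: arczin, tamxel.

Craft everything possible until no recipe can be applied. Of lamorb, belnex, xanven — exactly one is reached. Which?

belnex

arczin and tamxel → iongor (R8).
arczin and tamxel and iongor → norion (R4).
Using R7, norion makes belnex.
No rule produces xanven, and it is not given. lamorb would need norzor (R5), but norzor is never obtained.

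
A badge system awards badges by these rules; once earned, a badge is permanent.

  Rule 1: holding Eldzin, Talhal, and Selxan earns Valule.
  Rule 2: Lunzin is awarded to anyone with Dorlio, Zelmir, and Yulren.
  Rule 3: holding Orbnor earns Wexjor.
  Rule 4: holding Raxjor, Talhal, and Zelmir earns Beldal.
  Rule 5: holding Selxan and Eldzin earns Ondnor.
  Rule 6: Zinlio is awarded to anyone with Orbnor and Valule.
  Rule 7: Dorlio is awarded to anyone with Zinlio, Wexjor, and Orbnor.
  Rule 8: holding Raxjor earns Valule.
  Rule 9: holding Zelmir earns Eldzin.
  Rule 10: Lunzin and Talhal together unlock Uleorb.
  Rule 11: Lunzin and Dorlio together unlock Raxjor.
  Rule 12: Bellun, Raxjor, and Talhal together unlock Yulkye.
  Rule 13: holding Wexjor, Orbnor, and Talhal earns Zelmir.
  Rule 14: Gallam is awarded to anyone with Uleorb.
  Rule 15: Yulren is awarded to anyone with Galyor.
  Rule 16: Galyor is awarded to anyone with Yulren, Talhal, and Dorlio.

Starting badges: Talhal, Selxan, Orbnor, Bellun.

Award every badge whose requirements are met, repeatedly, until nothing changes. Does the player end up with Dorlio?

Yes

With Orbnor, Wexjor is earned (Rule 3).
With Wexjor, Orbnor, and Talhal, Zelmir is earned (Rule 13).
With Zelmir, Eldzin is earned (Rule 9).
With Eldzin, Talhal, and Selxan, Valule is earned (Rule 1).
With Orbnor and Valule, Zinlio is earned (Rule 6).
With Zinlio, Wexjor, and Orbnor, Dorlio is earned (Rule 7).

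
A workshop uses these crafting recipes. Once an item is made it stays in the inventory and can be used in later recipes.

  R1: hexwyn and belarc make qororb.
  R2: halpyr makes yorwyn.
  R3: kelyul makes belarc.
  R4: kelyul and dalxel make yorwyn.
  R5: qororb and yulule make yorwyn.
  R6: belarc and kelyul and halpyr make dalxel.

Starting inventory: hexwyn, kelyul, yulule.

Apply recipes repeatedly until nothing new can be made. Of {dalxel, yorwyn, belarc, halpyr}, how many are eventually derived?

2

kelyul → belarc (R3).
Using R1, hexwyn and belarc make qororb.
qororb and yulule → yorwyn (R5).
dalxel would need belarc, kelyul, and halpyr (R6), but halpyr is never obtained.
yorwyn: reached.
belarc: reached.
No rule produces halpyr, and it is not given.
Reached: yorwyn and belarc — 2 of the 4.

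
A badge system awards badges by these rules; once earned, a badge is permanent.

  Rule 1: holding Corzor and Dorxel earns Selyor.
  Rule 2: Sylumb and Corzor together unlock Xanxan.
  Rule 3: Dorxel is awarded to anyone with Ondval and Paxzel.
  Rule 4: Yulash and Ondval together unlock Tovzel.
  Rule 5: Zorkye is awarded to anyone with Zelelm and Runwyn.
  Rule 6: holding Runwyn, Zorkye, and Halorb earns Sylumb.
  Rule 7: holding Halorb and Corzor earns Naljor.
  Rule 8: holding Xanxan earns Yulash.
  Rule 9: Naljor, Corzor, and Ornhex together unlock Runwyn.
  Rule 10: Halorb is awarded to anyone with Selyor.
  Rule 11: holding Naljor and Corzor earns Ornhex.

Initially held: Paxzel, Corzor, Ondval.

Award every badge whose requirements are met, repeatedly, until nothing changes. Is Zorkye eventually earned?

Zorkye would need Zelelm and Runwyn (Rule 5), but Zelelm is never earned.

No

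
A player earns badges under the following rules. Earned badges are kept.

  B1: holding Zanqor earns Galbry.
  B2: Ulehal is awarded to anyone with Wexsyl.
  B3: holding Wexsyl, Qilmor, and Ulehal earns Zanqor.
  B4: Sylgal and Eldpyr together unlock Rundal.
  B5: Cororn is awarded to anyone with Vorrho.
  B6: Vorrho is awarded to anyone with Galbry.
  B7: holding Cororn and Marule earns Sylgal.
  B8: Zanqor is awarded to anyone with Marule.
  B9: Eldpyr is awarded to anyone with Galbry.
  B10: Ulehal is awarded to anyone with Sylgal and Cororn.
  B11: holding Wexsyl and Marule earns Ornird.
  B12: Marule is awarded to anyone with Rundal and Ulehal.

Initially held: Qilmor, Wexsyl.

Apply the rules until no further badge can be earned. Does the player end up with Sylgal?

Sylgal would need Cororn and Marule (B7), but Marule is never earned.

No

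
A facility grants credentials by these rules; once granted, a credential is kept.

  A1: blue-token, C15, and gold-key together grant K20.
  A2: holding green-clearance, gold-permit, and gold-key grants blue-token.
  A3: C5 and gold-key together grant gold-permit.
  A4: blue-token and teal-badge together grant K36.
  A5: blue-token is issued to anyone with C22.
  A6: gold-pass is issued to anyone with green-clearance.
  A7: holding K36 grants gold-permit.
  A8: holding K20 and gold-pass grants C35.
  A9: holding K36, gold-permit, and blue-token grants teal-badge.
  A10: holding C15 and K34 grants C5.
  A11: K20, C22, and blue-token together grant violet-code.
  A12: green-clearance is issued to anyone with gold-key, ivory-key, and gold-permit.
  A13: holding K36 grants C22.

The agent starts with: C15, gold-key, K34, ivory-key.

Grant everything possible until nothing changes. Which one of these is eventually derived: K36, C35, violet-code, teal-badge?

Holding C15 and K34 grants C5 (A10).
Holding C5 and gold-key grants gold-permit (A3).
Holding gold-key, ivory-key, and gold-permit grants green-clearance (A12).
Holding green-clearance, gold-permit, and gold-key grants blue-token (A2).
Holding green-clearance grants gold-pass (A6).
Holding blue-token, C15, and gold-key grants K20 (A1).
Holding K20 and gold-pass grants C35 (A8).
violet-code would need K20, C22, and blue-token (A11), but C22 is never granted. teal-badge would need K36, gold-permit, and blue-token (A9), but K36 is never granted. K36 would need blue-token and teal-badge (A4), but teal-badge is never granted.

C35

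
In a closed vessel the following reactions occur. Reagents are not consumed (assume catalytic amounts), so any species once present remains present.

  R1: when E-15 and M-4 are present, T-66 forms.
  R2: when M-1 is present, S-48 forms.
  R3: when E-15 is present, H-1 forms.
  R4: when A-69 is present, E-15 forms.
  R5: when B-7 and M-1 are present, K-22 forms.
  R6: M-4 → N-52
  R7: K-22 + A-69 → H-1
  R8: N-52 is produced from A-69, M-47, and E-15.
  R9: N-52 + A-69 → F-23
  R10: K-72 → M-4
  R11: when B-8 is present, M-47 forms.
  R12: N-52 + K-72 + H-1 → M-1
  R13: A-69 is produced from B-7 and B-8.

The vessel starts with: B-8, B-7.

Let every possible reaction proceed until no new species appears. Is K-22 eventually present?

No

K-22 would need B-7 and M-1 (R5), but M-1 never forms.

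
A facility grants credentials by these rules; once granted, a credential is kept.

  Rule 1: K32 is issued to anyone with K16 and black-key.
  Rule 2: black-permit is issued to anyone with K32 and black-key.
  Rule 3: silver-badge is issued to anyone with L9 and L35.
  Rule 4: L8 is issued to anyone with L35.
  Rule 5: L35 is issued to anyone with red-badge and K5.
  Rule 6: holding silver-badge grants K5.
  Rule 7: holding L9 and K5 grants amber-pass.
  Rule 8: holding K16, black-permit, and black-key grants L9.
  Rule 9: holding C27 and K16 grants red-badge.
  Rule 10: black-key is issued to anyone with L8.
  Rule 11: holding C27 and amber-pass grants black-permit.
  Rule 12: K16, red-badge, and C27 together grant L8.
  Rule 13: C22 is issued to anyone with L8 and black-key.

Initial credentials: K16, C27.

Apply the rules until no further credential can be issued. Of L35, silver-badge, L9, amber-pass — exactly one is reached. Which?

L9

Holding C27 and K16 grants red-badge (Rule 9).
Holding K16, red-badge, and C27 grants L8 (Rule 12).
Holding L8 grants black-key (Rule 10).
Holding K16 and black-key grants K32 (Rule 1).
Holding K32 and black-key grants black-permit (Rule 2).
Holding K16, black-permit, and black-key grants L9 (Rule 8).
L35 would need red-badge and K5 (Rule 5), but K5 is never granted. amber-pass would need L9 and K5 (Rule 7), but K5 is never granted. silver-badge would need L9 and L35 (Rule 3), but L35 is never granted.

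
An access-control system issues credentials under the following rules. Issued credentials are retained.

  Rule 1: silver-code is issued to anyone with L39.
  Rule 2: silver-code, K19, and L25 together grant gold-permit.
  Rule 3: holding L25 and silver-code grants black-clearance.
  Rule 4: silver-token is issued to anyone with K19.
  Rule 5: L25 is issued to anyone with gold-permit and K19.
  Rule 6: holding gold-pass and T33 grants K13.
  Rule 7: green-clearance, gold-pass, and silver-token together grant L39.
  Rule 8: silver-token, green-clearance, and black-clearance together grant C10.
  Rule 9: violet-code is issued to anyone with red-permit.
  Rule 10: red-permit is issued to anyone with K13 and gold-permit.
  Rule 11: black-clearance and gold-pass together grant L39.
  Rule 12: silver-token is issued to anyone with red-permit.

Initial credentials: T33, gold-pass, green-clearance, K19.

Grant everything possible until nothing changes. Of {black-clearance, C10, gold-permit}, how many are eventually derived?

0

black-clearance would need L25 and silver-code (Rule 3), but L25 is never granted.
C10 would need silver-token, green-clearance, and black-clearance (Rule 8), but black-clearance is never granted.
gold-permit would need silver-code, K19, and L25 (Rule 2), but L25 is never granted.
None of the 3 are reached.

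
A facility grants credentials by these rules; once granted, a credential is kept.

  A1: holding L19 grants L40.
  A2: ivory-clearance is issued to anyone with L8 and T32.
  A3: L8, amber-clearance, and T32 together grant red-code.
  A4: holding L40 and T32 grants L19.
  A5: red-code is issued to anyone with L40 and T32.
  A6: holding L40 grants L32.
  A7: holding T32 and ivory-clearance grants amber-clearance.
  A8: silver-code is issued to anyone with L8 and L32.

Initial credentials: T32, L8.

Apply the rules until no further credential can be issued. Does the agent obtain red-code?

Holding L8 and T32 grants ivory-clearance (A2).
Holding T32 and ivory-clearance grants amber-clearance (A7).
Holding L8, amber-clearance, and T32 grants red-code (A3).

Yes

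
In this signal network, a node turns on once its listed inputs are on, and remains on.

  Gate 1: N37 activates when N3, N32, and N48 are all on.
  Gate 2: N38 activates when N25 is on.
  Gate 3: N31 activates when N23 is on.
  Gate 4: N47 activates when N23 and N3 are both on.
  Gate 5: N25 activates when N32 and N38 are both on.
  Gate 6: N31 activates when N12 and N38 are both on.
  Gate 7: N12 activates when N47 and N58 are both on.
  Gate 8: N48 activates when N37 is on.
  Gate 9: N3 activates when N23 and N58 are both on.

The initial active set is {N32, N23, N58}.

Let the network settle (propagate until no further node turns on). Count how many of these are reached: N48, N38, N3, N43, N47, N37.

Gate 9: N23 and N58 on → N3 on.
Gate 4: N23 and N3 on → N47 on.
N48 would need N37 (Gate 8), but N37 never turns on.
N38 would need N25 (Gate 2), but N25 never turns on.
N3: reached.
No rule produces N43, and it is not given.
N47: reached.
N37 would need N3, N32, and N48 (Gate 1), but N48 never turns on.
Reached: N3 and N47 — 2 of the 6.

2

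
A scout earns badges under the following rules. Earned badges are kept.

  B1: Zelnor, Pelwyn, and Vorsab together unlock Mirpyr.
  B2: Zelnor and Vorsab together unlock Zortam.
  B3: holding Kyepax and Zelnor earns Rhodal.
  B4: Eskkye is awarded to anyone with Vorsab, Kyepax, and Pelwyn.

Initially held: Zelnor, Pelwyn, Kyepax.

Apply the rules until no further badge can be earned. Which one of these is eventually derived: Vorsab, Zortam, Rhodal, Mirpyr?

With Kyepax and Zelnor, Rhodal is earned (B3).
Mirpyr would need Zelnor, Pelwyn, and Vorsab (B1), but Vorsab is never earned. Zortam would need Zelnor and Vorsab (B2), but Vorsab is never earned. No rule produces Vorsab, and it is not given.

Rhodal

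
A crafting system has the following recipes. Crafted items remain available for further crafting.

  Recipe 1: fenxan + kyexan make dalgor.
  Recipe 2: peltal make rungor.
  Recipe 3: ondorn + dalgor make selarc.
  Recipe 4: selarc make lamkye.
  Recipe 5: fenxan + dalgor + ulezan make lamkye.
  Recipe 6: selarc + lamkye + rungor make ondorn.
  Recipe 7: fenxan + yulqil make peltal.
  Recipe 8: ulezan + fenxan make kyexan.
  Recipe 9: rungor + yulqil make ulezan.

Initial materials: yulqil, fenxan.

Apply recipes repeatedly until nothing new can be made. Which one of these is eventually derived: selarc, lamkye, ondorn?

fenxan + yulqil → peltal (Recipe 7).
peltal → rungor (Recipe 2).
rungor + yulqil → ulezan (Recipe 9).
Using Recipe 8, ulezan and fenxan make kyexan.
fenxan + kyexan → dalgor (Recipe 1).
fenxan + dalgor + ulezan → lamkye (Recipe 5).
ondorn would need selarc, lamkye, and rungor (Recipe 6), but selarc is never obtained. selarc would need ondorn and dalgor (Recipe 3), but ondorn is never obtained.

lamkye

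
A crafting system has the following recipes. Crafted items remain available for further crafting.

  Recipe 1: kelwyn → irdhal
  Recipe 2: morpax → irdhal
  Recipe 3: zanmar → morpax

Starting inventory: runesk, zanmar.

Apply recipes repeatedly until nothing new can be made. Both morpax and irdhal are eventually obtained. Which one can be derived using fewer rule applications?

morpax

morpax: Using Recipe 3, zanmar makes morpax. [1 rule application]
irdhal: Using Recipe 3, zanmar makes morpax. morpax → irdhal (Recipe 2). [2 rule applications]
morpax needs fewer.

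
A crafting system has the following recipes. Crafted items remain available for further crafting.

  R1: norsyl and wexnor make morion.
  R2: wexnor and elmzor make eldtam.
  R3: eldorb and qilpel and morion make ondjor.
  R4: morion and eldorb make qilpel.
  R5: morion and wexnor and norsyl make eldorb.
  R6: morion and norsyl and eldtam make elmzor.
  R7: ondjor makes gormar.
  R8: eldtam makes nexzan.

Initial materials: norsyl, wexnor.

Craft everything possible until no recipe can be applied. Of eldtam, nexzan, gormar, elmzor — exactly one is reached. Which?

gormar

Using R1, norsyl and wexnor make morion.
morion and wexnor and norsyl → eldorb (R5).
Using R4, morion and eldorb make qilpel.
Using R3, eldorb, qilpel, and morion make ondjor.
ondjor → gormar (R7).
elmzor would need morion, norsyl, and eldtam (R6), but eldtam is never obtained. eldtam would need wexnor and elmzor (R2), but elmzor is never obtained. nexzan would need eldtam (R8), but eldtam is never obtained.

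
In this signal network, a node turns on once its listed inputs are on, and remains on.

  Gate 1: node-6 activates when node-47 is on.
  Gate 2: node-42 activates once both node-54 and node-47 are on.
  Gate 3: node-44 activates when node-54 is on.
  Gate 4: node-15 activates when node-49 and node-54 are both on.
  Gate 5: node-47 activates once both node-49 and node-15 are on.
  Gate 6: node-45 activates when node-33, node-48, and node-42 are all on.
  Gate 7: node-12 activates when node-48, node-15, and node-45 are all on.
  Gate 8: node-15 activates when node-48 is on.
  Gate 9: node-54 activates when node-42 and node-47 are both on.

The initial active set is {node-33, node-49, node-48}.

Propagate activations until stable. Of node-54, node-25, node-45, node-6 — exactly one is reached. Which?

node-6

Gate 8: node-48 on → node-15 on.
Gate 5: node-49 and node-15 on → node-47 on.
Gate 1: node-47 on → node-6 on.
No rule produces node-25, and it is not given. node-45 would need node-33, node-48, and node-42 (Gate 6), but node-42 never turns on. node-54 would need node-42 and node-47 (Gate 9), but node-42 never turns on.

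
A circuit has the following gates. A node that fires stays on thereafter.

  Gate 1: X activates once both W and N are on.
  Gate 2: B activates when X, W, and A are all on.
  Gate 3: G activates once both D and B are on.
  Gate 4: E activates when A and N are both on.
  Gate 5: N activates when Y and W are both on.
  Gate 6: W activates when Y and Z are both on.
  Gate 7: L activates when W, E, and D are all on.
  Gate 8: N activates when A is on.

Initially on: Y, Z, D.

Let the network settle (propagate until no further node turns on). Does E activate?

E would need A and N (Gate 4), but A never turns on.

No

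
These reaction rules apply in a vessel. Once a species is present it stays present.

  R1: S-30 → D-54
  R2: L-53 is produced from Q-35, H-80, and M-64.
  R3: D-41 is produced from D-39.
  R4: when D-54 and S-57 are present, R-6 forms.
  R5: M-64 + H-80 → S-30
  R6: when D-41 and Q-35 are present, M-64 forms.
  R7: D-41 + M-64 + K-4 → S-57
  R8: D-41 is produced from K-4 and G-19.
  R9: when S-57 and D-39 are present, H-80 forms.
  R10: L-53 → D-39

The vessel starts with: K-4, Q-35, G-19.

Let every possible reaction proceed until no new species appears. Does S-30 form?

S-30 would need M-64 and H-80 (R5), but H-80 never forms.

No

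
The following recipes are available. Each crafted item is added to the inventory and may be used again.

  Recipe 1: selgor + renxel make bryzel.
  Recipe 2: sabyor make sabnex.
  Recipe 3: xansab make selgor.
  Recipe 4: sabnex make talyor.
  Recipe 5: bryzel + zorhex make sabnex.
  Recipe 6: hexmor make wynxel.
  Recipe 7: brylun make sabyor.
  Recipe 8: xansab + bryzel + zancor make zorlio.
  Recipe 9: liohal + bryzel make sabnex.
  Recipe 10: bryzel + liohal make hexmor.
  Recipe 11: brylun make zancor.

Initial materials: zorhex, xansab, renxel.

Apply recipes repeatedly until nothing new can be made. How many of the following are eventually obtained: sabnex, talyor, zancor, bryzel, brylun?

Using Recipe 3, xansab makes selgor.
Using Recipe 1, selgor and renxel make bryzel.
bryzel + zorhex → sabnex (Recipe 5).
Using Recipe 4, sabnex makes talyor.
sabnex: reached.
talyor: reached.
zancor would need brylun (Recipe 11), but brylun is never obtained.
bryzel: reached.
No rule produces brylun, and it is not given.
Reached: sabnex, talyor, and bryzel — 3 of the 5.

3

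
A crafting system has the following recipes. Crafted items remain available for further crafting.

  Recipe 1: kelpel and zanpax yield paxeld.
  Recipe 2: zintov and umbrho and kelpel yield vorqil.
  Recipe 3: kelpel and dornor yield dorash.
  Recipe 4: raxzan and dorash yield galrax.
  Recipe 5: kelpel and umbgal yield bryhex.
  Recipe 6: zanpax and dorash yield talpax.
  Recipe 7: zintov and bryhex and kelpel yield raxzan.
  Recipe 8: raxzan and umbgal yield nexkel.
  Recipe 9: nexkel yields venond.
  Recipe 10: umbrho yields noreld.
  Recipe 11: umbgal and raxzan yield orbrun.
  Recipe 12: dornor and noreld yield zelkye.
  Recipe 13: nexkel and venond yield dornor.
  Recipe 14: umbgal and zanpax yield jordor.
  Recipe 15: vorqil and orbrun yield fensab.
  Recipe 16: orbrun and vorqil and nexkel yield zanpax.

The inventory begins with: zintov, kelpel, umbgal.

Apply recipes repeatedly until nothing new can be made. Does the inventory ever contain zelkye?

zelkye would need dornor and noreld (Recipe 12), but noreld is never obtained.

No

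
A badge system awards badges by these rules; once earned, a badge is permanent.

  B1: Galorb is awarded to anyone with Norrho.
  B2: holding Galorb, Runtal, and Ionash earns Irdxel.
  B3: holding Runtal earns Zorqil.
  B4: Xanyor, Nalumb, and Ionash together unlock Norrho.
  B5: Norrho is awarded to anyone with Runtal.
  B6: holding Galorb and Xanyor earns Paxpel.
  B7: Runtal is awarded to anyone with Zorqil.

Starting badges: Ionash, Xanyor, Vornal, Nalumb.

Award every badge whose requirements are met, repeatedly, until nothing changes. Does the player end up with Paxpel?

With Xanyor, Nalumb, and Ionash, Norrho is earned (B4).
With Norrho, Galorb is earned (B1).
With Galorb and Xanyor, Paxpel is earned (B6).

Yes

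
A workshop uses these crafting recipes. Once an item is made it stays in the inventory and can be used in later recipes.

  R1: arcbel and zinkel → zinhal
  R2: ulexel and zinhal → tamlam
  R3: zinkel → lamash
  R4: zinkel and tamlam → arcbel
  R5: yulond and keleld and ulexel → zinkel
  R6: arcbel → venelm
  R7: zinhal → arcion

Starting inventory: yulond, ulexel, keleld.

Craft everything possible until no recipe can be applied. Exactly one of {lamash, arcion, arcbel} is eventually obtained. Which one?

lamash

yulond and keleld and ulexel → zinkel (R5).
zinkel → lamash (R3).
arcion would need zinhal (R7), but zinhal is never obtained. arcbel would need zinkel and tamlam (R4), but tamlam is never obtained.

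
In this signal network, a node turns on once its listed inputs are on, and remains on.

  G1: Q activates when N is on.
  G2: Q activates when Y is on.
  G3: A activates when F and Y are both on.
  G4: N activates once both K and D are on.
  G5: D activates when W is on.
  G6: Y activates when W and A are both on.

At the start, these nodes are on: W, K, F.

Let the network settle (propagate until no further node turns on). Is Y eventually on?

No

Y would need W and A (G6), but A never turns on.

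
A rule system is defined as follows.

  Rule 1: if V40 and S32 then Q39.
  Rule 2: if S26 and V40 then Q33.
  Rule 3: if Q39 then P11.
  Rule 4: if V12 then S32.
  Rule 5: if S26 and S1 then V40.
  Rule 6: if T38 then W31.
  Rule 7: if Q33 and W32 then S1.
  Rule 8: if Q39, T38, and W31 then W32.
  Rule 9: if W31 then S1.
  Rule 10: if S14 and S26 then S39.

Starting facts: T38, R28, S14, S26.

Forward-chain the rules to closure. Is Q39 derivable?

No

Q39 would need V40 and S32 (Rule 1), but S32 is never established.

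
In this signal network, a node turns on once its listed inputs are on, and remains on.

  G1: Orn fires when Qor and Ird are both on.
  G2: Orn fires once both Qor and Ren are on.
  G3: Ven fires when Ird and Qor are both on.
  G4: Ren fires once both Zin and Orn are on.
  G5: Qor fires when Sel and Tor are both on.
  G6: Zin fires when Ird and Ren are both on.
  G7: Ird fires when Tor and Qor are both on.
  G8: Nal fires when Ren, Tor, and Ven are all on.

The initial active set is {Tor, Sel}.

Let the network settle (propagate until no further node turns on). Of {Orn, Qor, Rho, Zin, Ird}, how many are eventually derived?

G5: Sel and Tor on → Qor on.
G7: Tor and Qor on → Ird on.
Qor and Ird are on, so Orn fires (G1).
Orn: reached.
Qor: reached.
No rule produces Rho, and it is not given.
Zin would need Ird and Ren (G6), but Ren never turns on.
Ird: reached.
Reached: Orn, Qor, and Ird — 3 of the 5.

3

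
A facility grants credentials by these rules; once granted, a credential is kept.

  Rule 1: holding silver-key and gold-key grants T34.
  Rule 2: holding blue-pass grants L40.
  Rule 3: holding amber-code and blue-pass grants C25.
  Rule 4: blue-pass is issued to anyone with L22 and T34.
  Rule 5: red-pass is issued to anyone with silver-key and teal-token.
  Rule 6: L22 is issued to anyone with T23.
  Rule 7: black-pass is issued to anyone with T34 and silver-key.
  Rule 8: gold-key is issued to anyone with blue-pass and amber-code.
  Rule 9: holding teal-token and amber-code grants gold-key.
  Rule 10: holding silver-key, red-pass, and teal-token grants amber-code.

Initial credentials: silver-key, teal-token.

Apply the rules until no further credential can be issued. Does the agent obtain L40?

L40 would need blue-pass (Rule 2), but blue-pass is never granted.

No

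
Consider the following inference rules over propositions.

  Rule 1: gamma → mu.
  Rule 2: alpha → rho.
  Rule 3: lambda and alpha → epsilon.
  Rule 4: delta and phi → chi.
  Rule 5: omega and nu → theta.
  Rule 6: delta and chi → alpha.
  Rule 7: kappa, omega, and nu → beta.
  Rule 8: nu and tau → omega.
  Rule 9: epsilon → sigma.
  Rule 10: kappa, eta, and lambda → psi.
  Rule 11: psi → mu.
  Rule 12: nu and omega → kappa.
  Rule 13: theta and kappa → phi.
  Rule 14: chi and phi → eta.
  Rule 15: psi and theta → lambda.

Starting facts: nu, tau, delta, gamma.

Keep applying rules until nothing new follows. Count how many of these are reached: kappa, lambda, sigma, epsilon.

1

From nu and tau, Rule 8 gives omega.
nu and omega hold, so kappa follows (Rule 12).
kappa: reached.
lambda would need psi and theta (Rule 15), but psi is never established.
sigma would need epsilon (Rule 9), but epsilon is never established.
epsilon would need lambda and alpha (Rule 3), but lambda is never established.
Reached: kappa — 1 of the 4.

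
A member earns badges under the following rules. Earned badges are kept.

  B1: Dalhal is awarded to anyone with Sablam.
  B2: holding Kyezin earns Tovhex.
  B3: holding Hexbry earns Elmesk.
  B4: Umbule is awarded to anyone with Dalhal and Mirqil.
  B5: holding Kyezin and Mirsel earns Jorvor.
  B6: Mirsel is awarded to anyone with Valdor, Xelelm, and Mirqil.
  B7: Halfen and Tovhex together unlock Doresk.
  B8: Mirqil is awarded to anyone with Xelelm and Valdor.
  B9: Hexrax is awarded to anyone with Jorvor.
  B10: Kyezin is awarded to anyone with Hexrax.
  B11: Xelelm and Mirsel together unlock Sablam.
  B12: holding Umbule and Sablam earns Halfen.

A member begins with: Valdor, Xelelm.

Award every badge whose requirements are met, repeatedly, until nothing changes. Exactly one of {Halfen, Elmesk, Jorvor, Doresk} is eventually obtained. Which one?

Halfen

With Xelelm and Valdor, Mirqil is earned (B8).
With Valdor, Xelelm, and Mirqil, Mirsel is earned (B6).
With Xelelm and Mirsel, Sablam is earned (B11).
With Sablam, Dalhal is earned (B1).
With Dalhal and Mirqil, Umbule is earned (B4).
With Umbule and Sablam, Halfen is earned (B12).
Elmesk would need Hexbry (B3), but Hexbry is never earned. Doresk would need Halfen and Tovhex (B7), but Tovhex is never earned. Jorvor would need Kyezin and Mirsel (B5), but Kyezin is never earned.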